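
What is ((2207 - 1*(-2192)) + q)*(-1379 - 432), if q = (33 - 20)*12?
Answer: -8249105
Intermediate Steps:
q = 156 (q = 13*12 = 156)
((2207 - 1*(-2192)) + q)*(-1379 - 432) = ((2207 - 1*(-2192)) + 156)*(-1379 - 432) = ((2207 + 2192) + 156)*(-1811) = (4399 + 156)*(-1811) = 4555*(-1811) = -8249105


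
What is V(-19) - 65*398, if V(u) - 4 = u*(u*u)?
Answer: -32725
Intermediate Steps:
V(u) = 4 + u³ (V(u) = 4 + u*(u*u) = 4 + u*u² = 4 + u³)
V(-19) - 65*398 = (4 + (-19)³) - 65*398 = (4 - 6859) - 25870 = -6855 - 25870 = -32725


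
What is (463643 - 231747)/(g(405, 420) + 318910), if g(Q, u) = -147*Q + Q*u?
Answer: 5656/10475 ≈ 0.53995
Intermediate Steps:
(463643 - 231747)/(g(405, 420) + 318910) = (463643 - 231747)/(405*(-147 + 420) + 318910) = 231896/(405*273 + 318910) = 231896/(110565 + 318910) = 231896/429475 = 231896*(1/429475) = 5656/10475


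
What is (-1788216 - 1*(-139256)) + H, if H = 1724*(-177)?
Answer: -1954108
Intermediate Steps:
H = -305148
(-1788216 - 1*(-139256)) + H = (-1788216 - 1*(-139256)) - 305148 = (-1788216 + 139256) - 305148 = -1648960 - 305148 = -1954108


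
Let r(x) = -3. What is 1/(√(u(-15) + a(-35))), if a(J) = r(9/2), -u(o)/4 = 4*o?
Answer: √237/237 ≈ 0.064957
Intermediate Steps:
u(o) = -16*o
a(J) = -3
1/(√(u(-15) + a(-35))) = 1/(√(-16*(-15) - 3)) = 1/(√(240 - 3)) = 1/(√237) = √237/237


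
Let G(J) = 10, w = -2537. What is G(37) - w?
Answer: 2547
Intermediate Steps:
G(37) - w = 10 - 1*(-2537) = 10 + 2537 = 2547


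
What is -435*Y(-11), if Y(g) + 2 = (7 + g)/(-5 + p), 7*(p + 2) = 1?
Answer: 2465/4 ≈ 616.25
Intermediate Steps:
p = -13/7 (p = -2 + (⅐)*1 = -2 + ⅐ = -13/7 ≈ -1.8571)
Y(g) = -145/48 - 7*g/48 (Y(g) = -2 + (7 + g)/(-5 - 13/7) = -2 + (7 + g)/(-48/7) = -2 + (7 + g)*(-7/48) = -2 + (-49/48 - 7*g/48) = -145/48 - 7*g/48)
-435*Y(-11) = -435*(-145/48 - 7/48*(-11)) = -435*(-145/48 + 77/48) = -435*(-17/12) = 2465/4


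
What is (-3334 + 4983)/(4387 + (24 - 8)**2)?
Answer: 1649/4643 ≈ 0.35516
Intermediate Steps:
(-3334 + 4983)/(4387 + (24 - 8)**2) = 1649/(4387 + 16**2) = 1649/(4387 + 256) = 1649/4643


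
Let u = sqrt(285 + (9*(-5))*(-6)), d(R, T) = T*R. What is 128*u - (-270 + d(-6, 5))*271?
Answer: 81300 + 128*sqrt(555) ≈ 84316.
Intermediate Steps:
d(R, T) = R*T
u = sqrt(555) (u = sqrt(285 - 45*(-6)) = sqrt(285 + 270) = sqrt(555) ≈ 23.558)
128*u - (-270 + d(-6, 5))*271 = 128*sqrt(555) - (-270 - 6*5)*271 = 128*sqrt(555) - (-270 - 30)*271 = 128*sqrt(555) - (-300)*271 = 128*sqrt(555) - 1*(-81300) = 128*sqrt(555) + 81300 = 81300 + 128*sqrt(555)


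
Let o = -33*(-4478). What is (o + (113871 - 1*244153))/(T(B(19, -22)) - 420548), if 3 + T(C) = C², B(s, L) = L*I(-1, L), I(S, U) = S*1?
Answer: -17492/420067 ≈ -0.041641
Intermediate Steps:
I(S, U) = S
B(s, L) = -L (B(s, L) = L*(-1) = -L)
T(C) = -3 + C²
o = 147774
(o + (113871 - 1*244153))/(T(B(19, -22)) - 420548) = (147774 + (113871 - 1*244153))/((-3 + (-1*(-22))²) - 420548) = (147774 + (113871 - 244153))/((-3 + 22²) - 420548) = (147774 - 130282)/((-3 + 484) - 420548) = 17492/(481 - 420548) = 17492/(-420067) = 17492*(-1/420067) = -17492/420067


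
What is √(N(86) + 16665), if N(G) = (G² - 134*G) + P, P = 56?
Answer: 7*√257 ≈ 112.22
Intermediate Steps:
N(G) = 56 + G² - 134*G (N(G) = (G² - 134*G) + 56 = 56 + G² - 134*G)
√(N(86) + 16665) = √((56 + 86² - 134*86) + 16665) = √((56 + 7396 - 11524) + 16665) = √(-4072 + 16665) = √12593 = 7*√257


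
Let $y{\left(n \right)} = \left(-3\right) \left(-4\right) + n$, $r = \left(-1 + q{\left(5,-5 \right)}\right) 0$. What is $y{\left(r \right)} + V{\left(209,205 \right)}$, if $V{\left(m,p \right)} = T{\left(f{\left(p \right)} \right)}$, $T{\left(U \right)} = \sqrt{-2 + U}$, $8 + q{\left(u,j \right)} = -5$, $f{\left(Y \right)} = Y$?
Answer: $12 + \sqrt{203} \approx 26.248$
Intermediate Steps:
$q{\left(u,j \right)} = -13$ ($q{\left(u,j \right)} = -8 - 5 = -13$)
$V{\left(m,p \right)} = \sqrt{-2 + p}$
$r = 0$ ($r = \left(-1 - 13\right) 0 = \left(-14\right) 0 = 0$)
$y{\left(n \right)} = 12 + n$
$y{\left(r \right)} + V{\left(209,205 \right)} = \left(12 + 0\right) + \sqrt{-2 + 205} = 12 + \sqrt{203}$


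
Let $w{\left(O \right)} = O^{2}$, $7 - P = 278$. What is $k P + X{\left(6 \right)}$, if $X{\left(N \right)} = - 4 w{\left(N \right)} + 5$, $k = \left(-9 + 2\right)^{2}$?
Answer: $-13418$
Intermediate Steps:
$P = -271$ ($P = 7 - 278 = -271$)
$k = 49$ ($k = \left(-7\right)^{2} = 49$)
$X{\left(N \right)} = 5 - 4 N^{2}$ ($X{\left(N \right)} = - 4 N^{2} + 5 = 5 - 4 N^{2}$)
$k P + X{\left(6 \right)} = 49 \left(-271\right) + \left(5 - 4 \cdot 6^{2}\right) = -13279 + \left(5 - 144\right) = -13279 - 139 = -13418$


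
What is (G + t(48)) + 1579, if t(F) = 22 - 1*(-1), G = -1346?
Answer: 256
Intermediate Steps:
t(F) = 23 (t(F) = 22 + 1 = 23)
(G + t(48)) + 1579 = (-1346 + 23) + 1579 = -1323 + 1579 = 256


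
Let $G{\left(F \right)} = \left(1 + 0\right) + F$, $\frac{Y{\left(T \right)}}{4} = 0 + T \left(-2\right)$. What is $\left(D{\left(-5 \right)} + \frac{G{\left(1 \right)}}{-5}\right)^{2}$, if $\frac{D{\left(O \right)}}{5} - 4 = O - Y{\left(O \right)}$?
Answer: $\frac{1054729}{25} \approx 42189.0$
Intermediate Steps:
$Y{\left(T \right)} = - 8 T$ ($Y{\left(T \right)} = 4 \left(0 + T \left(-2\right)\right) = 4 \left(0 - 2 T\right) = 4 \left(- 2 T\right) = - 8 T$)
$G{\left(F \right)} = 1 + F$
$D{\left(O \right)} = 20 + 45 O$ ($D{\left(O \right)} = 20 + 5 \left(O - - 8 O\right) = 20 + 5 \left(O + 8 O\right) = 20 + 5 \cdot 9 O = 20 + 45 O$)
$\left(D{\left(-5 \right)} + \frac{G{\left(1 \right)}}{-5}\right)^{2} = \left(\left(20 + 45 \left(-5\right)\right) + \frac{1 + 1}{-5}\right)^{2} = \left(\left(20 - 225\right) + 2 \left(- \frac{1}{5}\right)\right)^{2} = \left(-205 - \frac{2}{5}\right)^{2} = \left(- \frac{1027}{5}\right)^{2} = \frac{1054729}{25}$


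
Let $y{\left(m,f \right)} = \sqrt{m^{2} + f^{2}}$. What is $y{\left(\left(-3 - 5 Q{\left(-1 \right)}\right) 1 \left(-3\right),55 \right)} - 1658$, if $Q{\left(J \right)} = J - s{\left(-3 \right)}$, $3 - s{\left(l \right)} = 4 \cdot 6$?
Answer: $-1658 + \sqrt{98506} \approx -1344.1$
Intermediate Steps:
$s{\left(l \right)} = -21$ ($s{\left(l \right)} = 3 - 4 \cdot 6 = 3 - 24 = -21$)
$Q{\left(J \right)} = 21 + J$ ($Q{\left(J \right)} = J - -21 = J + 21 = 21 + J$)
$y{\left(m,f \right)} = \sqrt{f^{2} + m^{2}}$
$y{\left(\left(-3 - 5 Q{\left(-1 \right)}\right) 1 \left(-3\right),55 \right)} - 1658 = \sqrt{55^{2} + \left(\left(-3 - 5 \left(21 - 1\right)\right) 1 \left(-3\right)\right)^{2}} - 1658 = \sqrt{3025 + \left(\left(-3 - 100\right) 1 \left(-3\right)\right)^{2}} - 1658 = \sqrt{3025 + \left(\left(-103\right) 1 \left(-3\right)\right)^{2}} - 1658 = \sqrt{3025 + \left(\left(-103\right) \left(-3\right)\right)^{2}} - 1658 = \sqrt{3025 + 309^{2}} - 1658 = \sqrt{3025 + 95481} - 1658 = \sqrt{98506} - 1658 = -1658 + \sqrt{98506}$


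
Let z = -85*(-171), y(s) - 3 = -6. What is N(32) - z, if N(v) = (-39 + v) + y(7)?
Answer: -14545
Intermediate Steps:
y(s) = -3 (y(s) = 3 - 6 = -3)
N(v) = -42 + v (N(v) = (-39 + v) - 3 = -42 + v)
z = 14535
N(32) - z = (-42 + 32) - 1*14535 = -10 - 14535 = -14545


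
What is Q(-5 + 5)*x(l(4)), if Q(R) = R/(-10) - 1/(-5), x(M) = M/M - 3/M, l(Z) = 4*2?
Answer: ⅛ ≈ 0.12500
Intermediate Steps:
l(Z) = 8
x(M) = 1 - 3/M
Q(R) = ⅕ - R/10 (Q(R) = R*(-⅒) - 1*(-⅕) = -R/10 + ⅕ = ⅕ - R/10)
Q(-5 + 5)*x(l(4)) = (⅕ - (-5 + 5)/10)*((-3 + 8)/8) = (⅕ - ⅒*0)*((⅛)*5) = (⅕ + 0)*(5/8) = (⅕)*(5/8) = ⅛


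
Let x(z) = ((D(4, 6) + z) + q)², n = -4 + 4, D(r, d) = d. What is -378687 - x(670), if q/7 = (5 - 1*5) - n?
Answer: -835663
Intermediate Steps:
n = 0
q = 0 (q = 7*((5 - 1*5) - 1*0) = 7*((5 - 5) + 0) = 7*(0 + 0) = 7*0 = 0)
x(z) = (6 + z)² (x(z) = ((6 + z) + 0)² = (6 + z)²)
-378687 - x(670) = -378687 - (6 + 670)² = -378687 - 1*676² = -378687 - 1*456976 = -378687 - 456976 = -835663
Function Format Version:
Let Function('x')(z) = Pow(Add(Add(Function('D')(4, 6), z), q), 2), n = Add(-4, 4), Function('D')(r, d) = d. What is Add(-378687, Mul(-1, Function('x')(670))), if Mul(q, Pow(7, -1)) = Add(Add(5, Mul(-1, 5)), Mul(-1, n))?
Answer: -835663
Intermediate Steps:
n = 0
q = 0 (q = Mul(7, Add(Add(5, Mul(-1, 5)), Mul(-1, 0))) = Mul(7, Add(Add(5, -5), 0)) = Mul(7, Add(0, 0)) = Mul(7, 0) = 0)
Function('x')(z) = Pow(Add(6, z), 2) (Function('x')(z) = Pow(Add(Add(6, z), 0), 2) = Pow(Add(6, z), 2))
Add(-378687, Mul(-1, Function('x')(670))) = Add(-378687, Mul(-1, Pow(Add(6, 670), 2))) = Add(-378687, Mul(-1, Pow(676, 2))) = Add(-378687, Mul(-1, 456976)) = Add(-378687, -456976) = -835663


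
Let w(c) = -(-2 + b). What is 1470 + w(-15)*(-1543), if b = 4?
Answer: 4556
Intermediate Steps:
w(c) = -2 (w(c) = -(-2 + 4) = -1*2 = -2)
1470 + w(-15)*(-1543) = 1470 - 2*(-1543) = 1470 + 3086 = 4556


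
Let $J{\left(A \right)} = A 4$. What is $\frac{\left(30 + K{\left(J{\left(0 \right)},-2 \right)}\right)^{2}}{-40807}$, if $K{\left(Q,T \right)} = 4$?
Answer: $- \frac{1156}{40807} \approx -0.028328$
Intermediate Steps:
$J{\left(A \right)} = 4 A$
$\frac{\left(30 + K{\left(J{\left(0 \right)},-2 \right)}\right)^{2}}{-40807} = \frac{\left(30 + 4\right)^{2}}{-40807} = 34^{2} \left(- \frac{1}{40807}\right) = 1156 \left(- \frac{1}{40807}\right) = - \frac{1156}{40807}$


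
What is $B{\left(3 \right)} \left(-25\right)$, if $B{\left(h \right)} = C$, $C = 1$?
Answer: $-25$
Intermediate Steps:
$B{\left(h \right)} = 1$
$B{\left(3 \right)} \left(-25\right) = 1 \left(-25\right) = -25$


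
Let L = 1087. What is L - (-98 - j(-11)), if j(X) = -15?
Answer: 1170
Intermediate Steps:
L - (-98 - j(-11)) = 1087 - (-98 - 1*(-15)) = 1087 - (-98 + 15) = 1087 - 1*(-83) = 1087 + 83 = 1170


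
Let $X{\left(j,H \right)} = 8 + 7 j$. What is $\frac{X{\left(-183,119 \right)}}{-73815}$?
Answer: $\frac{67}{3885} \approx 0.017246$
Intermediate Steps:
$\frac{X{\left(-183,119 \right)}}{-73815} = \frac{8 + 7 \left(-183\right)}{-73815} = \left(8 - 1281\right) \left(- \frac{1}{73815}\right) = \left(-1273\right) \left(- \frac{1}{73815}\right) = \frac{67}{3885}$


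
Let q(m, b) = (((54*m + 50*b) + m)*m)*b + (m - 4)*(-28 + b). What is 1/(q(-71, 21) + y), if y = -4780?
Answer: 1/4252550 ≈ 2.3515e-7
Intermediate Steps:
q(m, b) = (-28 + b)*(-4 + m) + b*m*(50*b + 55*m) (q(m, b) = (((50*b + 54*m) + m)*m)*b + (-4 + m)*(-28 + b) = ((50*b + 55*m)*m)*b + (-28 + b)*(-4 + m) = (m*(50*b + 55*m))*b + (-28 + b)*(-4 + m) = b*m*(50*b + 55*m) + (-28 + b)*(-4 + m) = (-28 + b)*(-4 + m) + b*m*(50*b + 55*m))
1/(q(-71, 21) + y) = 1/((112 - 28*(-71) - 4*21 + 21*(-71) + 50*(-71)*21**2 + 55*21*(-71)**2) - 4780) = 1/((112 + 1988 - 84 - 1491 + 50*(-71)*441 + 55*21*5041) - 4780) = 1/((112 + 1988 - 84 - 1491 - 1565550 + 5822355) - 4780) = 1/(4257330 - 4780) = 1/4252550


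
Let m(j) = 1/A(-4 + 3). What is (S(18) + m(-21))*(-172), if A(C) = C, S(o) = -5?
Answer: 1032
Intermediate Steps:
m(j) = -1 (m(j) = 1/(-4 + 3) = 1/(-1) = -1)
(S(18) + m(-21))*(-172) = (-5 - 1)*(-172) = -6*(-172) = 1032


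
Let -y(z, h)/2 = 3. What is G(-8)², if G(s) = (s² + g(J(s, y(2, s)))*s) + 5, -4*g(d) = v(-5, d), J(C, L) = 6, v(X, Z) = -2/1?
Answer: 4225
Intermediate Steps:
v(X, Z) = -2 (v(X, Z) = -2*1 = -2)
y(z, h) = -6 (y(z, h) = -2*3 = -6)
g(d) = ½ (g(d) = -¼*(-2) = ½)
G(s) = 5 + s² + s/2 (G(s) = (s² + s/2) + 5 = 5 + s² + s/2)
G(-8)² = (5 + (-8)² + (½)*(-8))² = (5 + 64 - 4)² = 65² = 4225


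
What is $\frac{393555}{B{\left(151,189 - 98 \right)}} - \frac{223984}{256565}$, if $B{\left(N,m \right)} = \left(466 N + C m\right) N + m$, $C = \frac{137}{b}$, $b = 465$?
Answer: $- \frac{1060127602214273}{1268117032171930} \approx -0.83599$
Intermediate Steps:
$C = \frac{137}{465} \approx 0.29462$
$B{\left(N,m \right)} = m + N \left(466 N + \frac{137 m}{465}\right)$ ($B{\left(N,m \right)} = \left(466 N + \frac{137 m}{465}\right) N + m = N \left(466 N + \frac{137 m}{465}\right) + m = m + N \left(466 N + \frac{137 m}{465}\right)$)
$\frac{393555}{B{\left(151,189 - 98 \right)}} - \frac{223984}{256565} = \frac{393555}{\left(189 - 98\right) + 466 \cdot 151^{2} + \frac{137}{465} \cdot 151 \left(189 - 98\right)} - \frac{223984}{256565} = \frac{393555}{91 + 466 \cdot 22801 + \frac{137}{465} \cdot 151 \cdot 91} - \frac{223984}{256565} = \frac{393555}{91 + 10625266 + \frac{1882517}{465}} - \frac{223984}{256565} = \frac{393555}{\frac{4942673522}{465}} - \frac{223984}{256565} = 393555 \cdot \frac{465}{4942673522} - \frac{223984}{256565} = \frac{183003075}{4942673522} - \frac{223984}{256565} = - \frac{1060127602214273}{1268117032171930}$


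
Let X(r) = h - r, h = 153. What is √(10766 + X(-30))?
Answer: √10949 ≈ 104.64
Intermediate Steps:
X(r) = 153 - r
√(10766 + X(-30)) = √(10766 + (153 - 1*(-30))) = √(10766 + (153 + 30)) = √(10766 + 183) = √10949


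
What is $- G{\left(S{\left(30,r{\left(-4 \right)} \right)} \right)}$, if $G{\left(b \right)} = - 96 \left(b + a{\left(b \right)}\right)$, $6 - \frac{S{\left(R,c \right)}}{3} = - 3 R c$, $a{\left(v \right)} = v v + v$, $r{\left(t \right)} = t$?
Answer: $108069120$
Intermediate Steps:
$a{\left(v \right)} = v + v^{2}$ ($a{\left(v \right)} = v^{2} + v = v + v^{2}$)
$S{\left(R,c \right)} = 18 + 9 R c$ ($S{\left(R,c \right)} = 18 - 3 - 3 R c = 18 - 3 \left(- 3 R c\right) = 18 + 9 R c$)
$G{\left(b \right)} = - 96 b - 96 b \left(1 + b\right)$ ($G{\left(b \right)} = - 96 \left(b + b \left(1 + b\right)\right) = - 96 b - 96 b \left(1 + b\right)$)
$- G{\left(S{\left(30,r{\left(-4 \right)} \right)} \right)} = - 96 \left(18 + 9 \cdot 30 \left(-4\right)\right) \left(-2 - \left(18 + 9 \cdot 30 \left(-4\right)\right)\right) = - 96 \left(18 - 1080\right) \left(-2 - \left(18 - 1080\right)\right) = - 96 \left(-1062\right) \left(-2 - -1062\right) = - 96 \left(-1062\right) \left(-2 + 1062\right) = - 96 \left(-1062\right) 1060 = \left(-1\right) \left(-108069120\right) = 108069120$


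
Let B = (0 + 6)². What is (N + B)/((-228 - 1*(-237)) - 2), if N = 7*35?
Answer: 281/7 ≈ 40.143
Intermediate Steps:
B = 36 (B = 6² = 36)
N = 245
(N + B)/((-228 - 1*(-237)) - 2) = (245 + 36)/((-228 - 1*(-237)) - 2) = 281/((-228 + 237) - 2) = 281/(9 - 2) = 281/7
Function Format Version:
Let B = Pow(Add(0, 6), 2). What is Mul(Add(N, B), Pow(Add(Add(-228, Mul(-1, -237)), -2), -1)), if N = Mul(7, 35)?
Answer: Rational(281, 7) ≈ 40.143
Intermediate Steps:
B = 36 (B = Pow(6, 2) = 36)
N = 245
Mul(Add(N, B), Pow(Add(Add(-228, Mul(-1, -237)), -2), -1)) = Mul(Add(245, 36), Pow(Add(Add(-228, Mul(-1, -237)), -2), -1)) = Mul(281, Pow(Add(Add(-228, 237), -2), -1)) = Mul(281, Pow(Add(9, -2), -1)) = Mul(281, Pow(7, -1)) = Mul(281, Rational(1, 7)) = Rational(281, 7)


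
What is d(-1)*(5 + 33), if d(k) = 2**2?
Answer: 152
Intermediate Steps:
d(k) = 4
d(-1)*(5 + 33) = 4*(5 + 33) = 4*38 = 152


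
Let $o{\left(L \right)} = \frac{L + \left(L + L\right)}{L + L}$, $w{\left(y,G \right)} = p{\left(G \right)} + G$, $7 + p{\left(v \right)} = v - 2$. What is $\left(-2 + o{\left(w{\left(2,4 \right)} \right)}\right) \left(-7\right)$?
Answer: $\frac{7}{2} \approx 3.5$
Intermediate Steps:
$p{\left(v \right)} = -9 + v$ ($p{\left(v \right)} = -7 + \left(v - 2\right) = -7 + \left(-2 + v\right) = -9 + v$)
$w{\left(y,G \right)} = -9 + 2 G$ ($w{\left(y,G \right)} = \left(-9 + G\right) + G = -9 + 2 G$)
$o{\left(L \right)} = \frac{3}{2}$ ($o{\left(L \right)} = \frac{L + 2 L}{2 L} = 3 L \frac{1}{2 L} = \frac{3}{2}$)
$\left(-2 + o{\left(w{\left(2,4 \right)} \right)}\right) \left(-7\right) = \left(-2 + \frac{3}{2}\right) \left(-7\right) = \left(- \frac{1}{2}\right) \left(-7\right) = \frac{7}{2}$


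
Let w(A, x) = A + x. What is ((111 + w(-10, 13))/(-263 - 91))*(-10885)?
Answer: 206815/59 ≈ 3505.3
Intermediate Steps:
((111 + w(-10, 13))/(-263 - 91))*(-10885) = ((111 + (-10 + 13))/(-263 - 91))*(-10885) = ((111 + 3)/(-354))*(-10885) = (114*(-1/354))*(-10885) = -19/59*(-10885) = 206815/59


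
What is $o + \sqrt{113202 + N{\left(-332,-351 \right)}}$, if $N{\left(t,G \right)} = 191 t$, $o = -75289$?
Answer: $-75289 + \sqrt{49790} \approx -75066.0$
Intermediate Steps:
$o + \sqrt{113202 + N{\left(-332,-351 \right)}} = -75289 + \sqrt{113202 + 191 \left(-332\right)} = -75289 + \sqrt{113202 - 63412} = -75289 + \sqrt{49790}$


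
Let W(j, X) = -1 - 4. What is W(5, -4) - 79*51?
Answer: -4034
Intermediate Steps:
W(j, X) = -5
W(5, -4) - 79*51 = -5 - 79*51 = -5 - 4029 = -4034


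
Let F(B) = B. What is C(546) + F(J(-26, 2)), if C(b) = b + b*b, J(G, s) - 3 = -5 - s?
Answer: 298658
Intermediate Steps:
J(G, s) = -2 - s (J(G, s) = 3 + (-5 - s) = -2 - s)
C(b) = b + b²
C(546) + F(J(-26, 2)) = 546*(1 + 546) + (-2 - 1*2) = 546*547 + (-2 - 2) = 298662 - 4 = 298658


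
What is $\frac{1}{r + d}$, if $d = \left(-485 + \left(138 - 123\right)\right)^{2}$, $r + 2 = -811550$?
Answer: $- \frac{1}{590652} \approx -1.693 \cdot 10^{-6}$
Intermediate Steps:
$r = -811552$ ($r = -2 - 811550 = -811552$)
$d = 220900$ ($d = \left(-485 + 15\right)^{2} = \left(-470\right)^{2} = 220900$)
$\frac{1}{r + d} = \frac{1}{-811552 + 220900} = \frac{1}{-590652} = - \frac{1}{590652}$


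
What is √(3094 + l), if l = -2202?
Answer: 2*√223 ≈ 29.866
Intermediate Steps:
√(3094 + l) = √(3094 - 2202) = √892 = 2*√223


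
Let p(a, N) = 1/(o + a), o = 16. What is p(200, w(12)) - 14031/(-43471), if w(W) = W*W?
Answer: 3074167/9389736 ≈ 0.32740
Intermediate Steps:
w(W) = W²
p(a, N) = 1/(16 + a)
p(200, w(12)) - 14031/(-43471) = 1/(16 + 200) - 14031/(-43471) = 1/216 - 14031*(-1/43471) = 1/216 + 14031/43471 = 3074167/9389736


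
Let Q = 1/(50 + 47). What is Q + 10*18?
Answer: 17461/97 ≈ 180.01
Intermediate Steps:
Q = 1/97 ≈ 0.010309
Q + 10*18 = 1/97 + 10*18 = 1/97 + 180 = 17461/97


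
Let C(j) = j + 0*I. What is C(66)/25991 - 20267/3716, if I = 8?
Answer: -526514341/96582556 ≈ -5.4514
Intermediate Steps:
C(j) = j (C(j) = j + 0*8 = j + 0 = j)
C(66)/25991 - 20267/3716 = 66/25991 - 20267/3716 = -526514341/96582556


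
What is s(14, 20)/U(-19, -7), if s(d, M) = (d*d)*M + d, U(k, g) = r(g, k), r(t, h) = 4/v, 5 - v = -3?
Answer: 7868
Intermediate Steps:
v = 8 (v = 5 - 1*(-3) = 5 + 3 = 8)
r(t, h) = ½ (r(t, h) = 4/8 = 4*(⅛) = ½)
U(k, g) = ½
s(d, M) = d + M*d² (s(d, M) = d²*M + d = M*d² + d = d + M*d²)
s(14, 20)/U(-19, -7) = (14*(1 + 20*14))/(½) = (14*(1 + 280))*2 = (14*281)*2 = 3934*2 = 7868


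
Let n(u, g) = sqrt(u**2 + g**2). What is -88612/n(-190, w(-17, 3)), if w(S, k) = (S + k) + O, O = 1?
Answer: -88612*sqrt(36269)/36269 ≈ -465.29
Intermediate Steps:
w(S, k) = 1 + S + k (w(S, k) = (S + k) + 1 = 1 + S + k)
n(u, g) = sqrt(g**2 + u**2)
-88612/n(-190, w(-17, 3)) = -88612/sqrt((1 - 17 + 3)**2 + (-190)**2) = -88612/sqrt((-13)**2 + 36100) = -88612/sqrt(169 + 36100) = -88612*sqrt(36269)/36269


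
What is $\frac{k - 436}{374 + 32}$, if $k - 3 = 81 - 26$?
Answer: $- \frac{27}{29} \approx -0.93103$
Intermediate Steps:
$k = 58$ ($k = 3 + \left(81 - 26\right) = 3 + 55 = 58$)
$\frac{k - 436}{374 + 32} = \frac{58 - 436}{374 + 32} = - \frac{378}{406} = \left(-378\right) \frac{1}{406} = - \frac{27}{29}$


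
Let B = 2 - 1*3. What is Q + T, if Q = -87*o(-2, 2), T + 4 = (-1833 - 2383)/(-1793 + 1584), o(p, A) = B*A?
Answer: 39746/209 ≈ 190.17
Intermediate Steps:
B = -1 (B = 2 - 3 = -1)
o(p, A) = -A
T = 3380/209 (T = -4 + (-1833 - 2383)/(-1793 + 1584) = -4 - 4216/(-209) = -4 - 4216*(-1/209) = -4 + 4216/209 = 3380/209 ≈ 16.172)
Q = 174 (Q = -(-87)*2 = -87*(-2) = 174)
Q + T = 174 + 3380/209 = 39746/209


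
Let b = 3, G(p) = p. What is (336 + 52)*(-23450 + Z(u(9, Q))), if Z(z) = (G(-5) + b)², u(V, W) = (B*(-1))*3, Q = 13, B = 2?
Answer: -9097048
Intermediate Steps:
u(V, W) = -6 (u(V, W) = (2*(-1))*3 = -2*3 = -6)
Z(z) = 4 (Z(z) = (-5 + 3)² = (-2)² = 4)
(336 + 52)*(-23450 + Z(u(9, Q))) = (336 + 52)*(-23450 + 4) = 388*(-23446) = -9097048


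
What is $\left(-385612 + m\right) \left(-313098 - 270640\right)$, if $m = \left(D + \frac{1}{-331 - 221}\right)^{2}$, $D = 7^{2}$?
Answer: $\frac{34080369419386291}{152352} \approx 2.2369 \cdot 10^{11}$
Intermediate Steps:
$D = 49$
$m = \frac{731540209}{304704}$ ($m = \left(49 + \frac{1}{-331 - 221}\right)^{2} = \left(49 + \frac{1}{-552}\right)^{2} = \left(49 - \frac{1}{552}\right)^{2} = \left(\frac{27047}{552}\right)^{2} = \frac{731540209}{304704} \approx 2400.8$)
$\left(-385612 + m\right) \left(-313098 - 270640\right) = \left(-385612 + \frac{731540209}{304704}\right) \left(-313098 - 270640\right) = \left(- \frac{116765978639}{304704}\right) \left(-583738\right) = \frac{34080369419386291}{152352}$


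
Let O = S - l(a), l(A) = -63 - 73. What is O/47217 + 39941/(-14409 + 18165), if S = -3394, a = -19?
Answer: 624552383/59115684 ≈ 10.565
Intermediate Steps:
l(A) = -136
O = -3258 (O = -3394 - 1*(-136) = -3394 + 136 = -3258)
O/47217 + 39941/(-14409 + 18165) = -3258/47217 + 39941/(-14409 + 18165) = -3258*1/47217 + 39941/3756 = -1086/15739 + 39941*(1/3756) = -1086/15739 + 39941/3756 = 624552383/59115684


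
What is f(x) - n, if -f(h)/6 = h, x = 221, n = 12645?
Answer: -13971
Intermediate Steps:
f(h) = -6*h
f(x) - n = -6*221 - 1*12645 = -1326 - 12645 = -13971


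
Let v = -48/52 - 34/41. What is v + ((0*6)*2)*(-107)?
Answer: -934/533 ≈ -1.7523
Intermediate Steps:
v = -934/533 (v = -48*1/52 - 34*1/41 = -12/13 - 34/41 = -934/533 ≈ -1.7523)
v + ((0*6)*2)*(-107) = -934/533 + ((0*6)*2)*(-107) = -934/533 + (0*2)*(-107) = -934/533 + 0*(-107) = -934/533 + 0 = -934/533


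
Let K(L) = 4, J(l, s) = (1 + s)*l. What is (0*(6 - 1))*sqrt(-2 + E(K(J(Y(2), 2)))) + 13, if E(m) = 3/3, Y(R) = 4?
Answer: 13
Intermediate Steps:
J(l, s) = l*(1 + s)
E(m) = 1 (E(m) = 3*(1/3) = 1)
(0*(6 - 1))*sqrt(-2 + E(K(J(Y(2), 2)))) + 13 = (0*(6 - 1))*sqrt(-2 + 1) + 13 = (0*5)*sqrt(-1) + 13 = 0*I + 13 = 0 + 13 = 13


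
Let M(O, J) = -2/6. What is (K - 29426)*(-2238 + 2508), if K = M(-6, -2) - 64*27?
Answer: -8411670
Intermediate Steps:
M(O, J) = -1/3 (M(O, J) = -2*1/6 = -1/3)
K = -5185/3 (K = -1/3 - 64*27 = -1/3 - 1728 = -5185/3 ≈ -1728.3)
(K - 29426)*(-2238 + 2508) = (-5185/3 - 29426)*(-2238 + 2508) = -93463/3*270 = -8411670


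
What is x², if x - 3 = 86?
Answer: 7921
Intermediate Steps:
x = 89 (x = 3 + 86 = 89)
x² = 89² = 7921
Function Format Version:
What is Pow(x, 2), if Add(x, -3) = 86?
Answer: 7921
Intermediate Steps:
x = 89 (x = Add(3, 86) = 89)
Pow(x, 2) = Pow(89, 2) = 7921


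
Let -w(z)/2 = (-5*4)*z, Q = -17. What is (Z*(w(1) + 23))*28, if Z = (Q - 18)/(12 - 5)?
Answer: -8820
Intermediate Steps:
Z = -5 (Z = (-17 - 18)/(12 - 5) = -35/7 = -35*1/7 = -5)
w(z) = 40*z (w(z) = -2*(-5*4)*z = -(-40)*z = 40*z)
(Z*(w(1) + 23))*28 = -5*(40*1 + 23)*28 = -5*(40 + 23)*28 = -5*63*28 = -315*28 = -8820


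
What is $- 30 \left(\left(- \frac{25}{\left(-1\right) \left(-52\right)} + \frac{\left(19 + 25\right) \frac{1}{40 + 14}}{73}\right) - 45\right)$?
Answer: $\frac{23301355}{17082} \approx 1364.1$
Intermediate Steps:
$- 30 \left(\left(- \frac{25}{\left(-1\right) \left(-52\right)} + \frac{\left(19 + 25\right) \frac{1}{40 + 14}}{73}\right) - 45\right) = - 30 \left(\left(- \frac{25}{52} + \frac{44}{54} \cdot \frac{1}{73}\right) - 45\right) = - 30 \left(\left(\left(-25\right) \frac{1}{52} + 44 \cdot \frac{1}{54} \cdot \frac{1}{73}\right) - 45\right) = - 30 \left(\left(- \frac{25}{52} + \frac{22}{27} \cdot \frac{1}{73}\right) - 45\right) = - 30 \left(\left(- \frac{25}{52} + \frac{22}{1971}\right) - 45\right) = - 30 \left(- \frac{48131}{102492} - 45\right) = \left(-30\right) \left(- \frac{4660271}{102492}\right) = \frac{23301355}{17082}$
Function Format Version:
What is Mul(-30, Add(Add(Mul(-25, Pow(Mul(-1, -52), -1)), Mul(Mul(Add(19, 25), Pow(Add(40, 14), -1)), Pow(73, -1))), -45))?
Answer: Rational(23301355, 17082) ≈ 1364.1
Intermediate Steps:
Mul(-30, Add(Add(Mul(-25, Pow(Mul(-1, -52), -1)), Mul(Mul(Add(19, 25), Pow(Add(40, 14), -1)), Pow(73, -1))), -45)) = Mul(-30, Add(Add(Mul(-25, Pow(52, -1)), Mul(Mul(44, Pow(54, -1)), Rational(1, 73))), -45)) = Mul(-30, Add(Add(Mul(-25, Rational(1, 52)), Mul(Mul(44, Rational(1, 54)), Rational(1, 73))), -45)) = Mul(-30, Add(Add(Rational(-25, 52), Mul(Rational(22, 27), Rational(1, 73))), -45)) = Mul(-30, Add(Add(Rational(-25, 52), Rational(22, 1971)), -45)) = Mul(-30, Add(Rational(-48131, 102492), -45)) = Mul(-30, Rational(-4660271, 102492)) = Rational(23301355, 17082)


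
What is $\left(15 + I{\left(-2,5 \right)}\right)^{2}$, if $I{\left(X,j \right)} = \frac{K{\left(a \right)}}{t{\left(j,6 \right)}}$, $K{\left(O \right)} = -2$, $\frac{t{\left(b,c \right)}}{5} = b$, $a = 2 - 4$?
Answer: $\frac{139129}{625} \approx 222.61$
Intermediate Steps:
$a = -2$ ($a = 2 - 4 = -2$)
$t{\left(b,c \right)} = 5 b$
$I{\left(X,j \right)} = - \frac{2}{5 j}$
$\left(15 + I{\left(-2,5 \right)}\right)^{2} = \left(15 - \frac{2}{5 \cdot 5}\right)^{2} = \left(15 - \frac{2}{25}\right)^{2} = \left(\frac{373}{25}\right)^{2} = \frac{139129}{625}$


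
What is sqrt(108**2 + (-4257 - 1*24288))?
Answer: I*sqrt(16881) ≈ 129.93*I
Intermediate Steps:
sqrt(108**2 + (-4257 - 1*24288)) = sqrt(11664 + (-4257 - 24288)) = sqrt(11664 - 28545) = sqrt(-16881) = I*sqrt(16881)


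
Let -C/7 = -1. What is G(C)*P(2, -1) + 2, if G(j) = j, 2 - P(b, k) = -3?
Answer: 37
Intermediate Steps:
C = 7 (C = -7*(-1) = 7)
P(b, k) = 5 (P(b, k) = 2 - 1*(-3) = 2 + 3 = 5)
G(C)*P(2, -1) + 2 = 7*5 + 2 = 35 + 2 = 37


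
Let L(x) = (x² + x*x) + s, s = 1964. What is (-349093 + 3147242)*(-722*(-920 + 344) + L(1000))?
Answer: 6765465385564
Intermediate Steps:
L(x) = 1964 + 2*x² (L(x) = (x² + x*x) + 1964 = (x² + x²) + 1964 = 2*x² + 1964 = 1964 + 2*x²)
(-349093 + 3147242)*(-722*(-920 + 344) + L(1000)) = (-349093 + 3147242)*(-722*(-920 + 344) + (1964 + 2*1000²)) = 2798149*(-722*(-576) + (1964 + 2*1000000)) = 2798149*(415872 + (1964 + 2000000)) = 2798149*(415872 + 2001964) = 2798149*2417836 = 6765465385564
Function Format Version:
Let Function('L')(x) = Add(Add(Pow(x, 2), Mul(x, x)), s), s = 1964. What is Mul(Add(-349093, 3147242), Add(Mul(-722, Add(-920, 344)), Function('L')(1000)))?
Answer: 6765465385564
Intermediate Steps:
Function('L')(x) = Add(1964, Mul(2, Pow(x, 2))) (Function('L')(x) = Add(Add(Pow(x, 2), Mul(x, x)), 1964) = Add(Add(Pow(x, 2), Pow(x, 2)), 1964) = Add(Mul(2, Pow(x, 2)), 1964) = Add(1964, Mul(2, Pow(x, 2))))
Mul(Add(-349093, 3147242), Add(Mul(-722, Add(-920, 344)), Function('L')(1000))) = Mul(Add(-349093, 3147242), Add(Mul(-722, Add(-920, 344)), Add(1964, Mul(2, Pow(1000, 2))))) = Mul(2798149, Add(Mul(-722, -576), Add(1964, Mul(2, 1000000)))) = Mul(2798149, Add(415872, Add(1964, 2000000))) = Mul(2798149, Add(415872, 2001964)) = Mul(2798149, 2417836) = 6765465385564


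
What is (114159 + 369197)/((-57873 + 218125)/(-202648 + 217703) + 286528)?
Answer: 1819231145/1078459823 ≈ 1.6869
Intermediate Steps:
(114159 + 369197)/((-57873 + 218125)/(-202648 + 217703) + 286528) = 483356/(160252/15055 + 286528) = 483356/(4313839292/15055) = 483356*(15055/4313839292) = 1819231145/1078459823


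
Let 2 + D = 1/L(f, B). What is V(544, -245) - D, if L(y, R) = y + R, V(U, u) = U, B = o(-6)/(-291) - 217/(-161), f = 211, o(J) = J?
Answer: 258689293/473794 ≈ 546.00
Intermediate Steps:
B = 3053/2231 (B = -6/(-291) - 217/(-161) = -6*(-1/291) - 217*(-1/161) = 2/97 + 31/23 = 3053/2231 ≈ 1.3684)
L(y, R) = R + y
D = -945357/473794 (D = -2 + 1/(3053/2231 + 211) = -2 + 1/(473794/2231) = -2 + 2231/473794 = -945357/473794 ≈ -1.9953)
V(544, -245) - D = 544 - 1*(-945357/473794) = 544 + 945357/473794 = 258689293/473794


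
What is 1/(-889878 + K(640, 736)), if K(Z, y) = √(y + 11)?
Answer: -296626/263960951379 - √83/263960951379 ≈ -1.1238e-6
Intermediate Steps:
K(Z, y) = √(11 + y)
1/(-889878 + K(640, 736)) = 1/(-889878 + √(11 + 736)) = 1/(-889878 + √747) = 1/(-889878 + 3*√83)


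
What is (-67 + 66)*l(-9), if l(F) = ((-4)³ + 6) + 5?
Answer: 53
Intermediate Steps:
l(F) = -53 (l(F) = (-64 + 6) + 5 = -58 + 5 = -53)
(-67 + 66)*l(-9) = (-67 + 66)*(-53) = -1*(-53) = 53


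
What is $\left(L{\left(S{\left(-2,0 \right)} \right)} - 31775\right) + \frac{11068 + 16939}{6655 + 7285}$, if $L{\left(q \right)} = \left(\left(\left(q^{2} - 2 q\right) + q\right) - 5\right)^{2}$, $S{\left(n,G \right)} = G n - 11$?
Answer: $- \frac{218077233}{13940} \approx -15644.0$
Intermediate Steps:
$S{\left(n,G \right)} = -11 + G n$
$L{\left(q \right)} = \left(-5 + q^{2} - q\right)^{2}$ ($L{\left(q \right)} = \left(\left(q^{2} - q\right) - 5\right)^{2} = \left(-5 + q^{2} - q\right)^{2}$)
$\left(L{\left(S{\left(-2,0 \right)} \right)} - 31775\right) + \frac{11068 + 16939}{6655 + 7285} = \left(\left(5 + \left(-11 + 0 \left(-2\right)\right) - \left(-11 + 0 \left(-2\right)\right)^{2}\right)^{2} - 31775\right) + \frac{11068 + 16939}{6655 + 7285} = \left(\left(5 + \left(-11 + 0\right) - \left(-11 + 0\right)^{2}\right)^{2} - 31775\right) + \frac{28007}{13940} = \left(\left(5 - 11 - \left(-11\right)^{2}\right)^{2} - 31775\right) + 28007 \cdot \frac{1}{13940} = \left(\left(5 - 11 - 121\right)^{2} - 31775\right) + \frac{28007}{13940} = \left(\left(-127\right)^{2} - 31775\right) + \frac{28007}{13940} = \left(16129 - 31775\right) + \frac{28007}{13940} = -15646 + \frac{28007}{13940} = - \frac{218077233}{13940}$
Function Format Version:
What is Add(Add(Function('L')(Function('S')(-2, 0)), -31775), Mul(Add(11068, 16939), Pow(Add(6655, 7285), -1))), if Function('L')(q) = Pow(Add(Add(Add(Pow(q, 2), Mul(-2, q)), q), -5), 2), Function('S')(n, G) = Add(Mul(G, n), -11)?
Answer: Rational(-218077233, 13940) ≈ -15644.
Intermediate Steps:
Function('S')(n, G) = Add(-11, Mul(G, n))
Function('L')(q) = Pow(Add(-5, Pow(q, 2), Mul(-1, q)), 2) (Function('L')(q) = Pow(Add(Add(Pow(q, 2), Mul(-1, q)), -5), 2) = Pow(Add(-5, Pow(q, 2), Mul(-1, q)), 2))
Add(Add(Function('L')(Function('S')(-2, 0)), -31775), Mul(Add(11068, 16939), Pow(Add(6655, 7285), -1))) = Add(Add(Pow(Add(5, Add(-11, Mul(0, -2)), Mul(-1, Pow(Add(-11, Mul(0, -2)), 2))), 2), -31775), Mul(Add(11068, 16939), Pow(Add(6655, 7285), -1))) = Add(Add(Pow(Add(5, Add(-11, 0), Mul(-1, Pow(Add(-11, 0), 2))), 2), -31775), Mul(28007, Pow(13940, -1))) = Add(Add(Pow(Add(5, -11, Mul(-1, Pow(-11, 2))), 2), -31775), Mul(28007, Rational(1, 13940))) = Add(Add(Pow(Add(5, -11, Mul(-1, 121)), 2), -31775), Rational(28007, 13940)) = Add(Add(Pow(Add(5, -11, -121), 2), -31775), Rational(28007, 13940)) = Add(Add(Pow(-127, 2), -31775), Rational(28007, 13940)) = Add(Add(16129, -31775), Rational(28007, 13940)) = Add(-15646, Rational(28007, 13940)) = Rational(-218077233, 13940)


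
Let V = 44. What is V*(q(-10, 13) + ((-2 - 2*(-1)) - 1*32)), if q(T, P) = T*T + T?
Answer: 2552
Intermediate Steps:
q(T, P) = T + T² (q(T, P) = T² + T = T + T²)
V*(q(-10, 13) + ((-2 - 2*(-1)) - 1*32)) = 44*(-10*(1 - 10) + ((-2 - 2*(-1)) - 1*32)) = 44*(-10*(-9) + ((-2 + 2) - 32)) = 44*(90 + (0 - 32)) = 44*(90 - 32) = 44*58 = 2552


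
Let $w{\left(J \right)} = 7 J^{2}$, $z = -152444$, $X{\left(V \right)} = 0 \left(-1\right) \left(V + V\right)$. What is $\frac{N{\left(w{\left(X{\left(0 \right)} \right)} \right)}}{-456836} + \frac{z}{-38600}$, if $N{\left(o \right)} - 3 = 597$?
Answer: $\frac{4351171699}{1102116850} \approx 3.948$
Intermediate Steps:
$X{\left(V \right)} = 0$ ($X{\left(V \right)} = 0 \cdot 2 V = 0$)
$N{\left(o \right)} = 600$ ($N{\left(o \right)} = 3 + 597 = 600$)
$\frac{N{\left(w{\left(X{\left(0 \right)} \right)} \right)}}{-456836} + \frac{z}{-38600} = \frac{600}{-456836} - \frac{152444}{-38600} = 600 \left(- \frac{1}{456836}\right) - - \frac{38111}{9650} = - \frac{150}{114209} + \frac{38111}{9650} = \frac{4351171699}{1102116850}$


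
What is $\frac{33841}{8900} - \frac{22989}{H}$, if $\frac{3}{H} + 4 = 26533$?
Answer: $- \frac{1809296336459}{8900} \approx -2.0329 \cdot 10^{8}$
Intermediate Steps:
$H = \frac{1}{8843}$ ($H = \frac{3}{-4 + 26533} = \frac{3}{26529} = 3 \cdot \frac{1}{26529} = \frac{1}{8843} \approx 0.00011308$)
$\frac{33841}{8900} - \frac{22989}{H} = \frac{33841}{8900} - 22989 \frac{1}{\frac{1}{8843}} = 33841 \cdot \frac{1}{8900} - 203291727 = \frac{33841}{8900} - 203291727 = - \frac{1809296336459}{8900}$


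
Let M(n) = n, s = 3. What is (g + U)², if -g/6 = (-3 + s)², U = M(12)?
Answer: 144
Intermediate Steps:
U = 12
g = 0 (g = -6*(-3 + 3)² = -6*0² = -6*0 = 0)
(g + U)² = (0 + 12)² = 12² = 144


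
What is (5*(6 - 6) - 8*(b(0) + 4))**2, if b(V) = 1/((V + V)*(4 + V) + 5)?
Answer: 28224/25 ≈ 1129.0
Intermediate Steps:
b(V) = 1/(5 + 2*V*(4 + V)) (b(V) = 1/((2*V)*(4 + V) + 5) = 1/(2*V*(4 + V) + 5) = 1/(5 + 2*V*(4 + V)))
(5*(6 - 6) - 8*(b(0) + 4))**2 = (5*(6 - 6) - 8*(1/(5 + 2*0**2 + 8*0) + 4))**2 = (5*0 - 8*(1/(5 + 2*0 + 0) + 4))**2 = (0 - 8*(1/(5 + 0 + 0) + 4))**2 = (0 - 8*(1/5 + 4))**2 = (0 - 8*21/5)**2 = (0 - 168/5)**2 = (-168/5)**2 = 28224/25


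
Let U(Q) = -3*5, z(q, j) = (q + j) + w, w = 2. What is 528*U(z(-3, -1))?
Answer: -7920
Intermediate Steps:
z(q, j) = 2 + j + q (z(q, j) = (q + j) + 2 = (j + q) + 2 = 2 + j + q)
U(Q) = -15
528*U(z(-3, -1)) = 528*(-15) = -7920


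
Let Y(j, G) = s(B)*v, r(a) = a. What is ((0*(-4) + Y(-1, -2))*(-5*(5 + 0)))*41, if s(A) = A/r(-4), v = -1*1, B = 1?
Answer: -1025/4 ≈ -256.25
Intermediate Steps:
v = -1
s(A) = -A/4 (s(A) = A/(-4) = A*(-¼) = -A/4)
Y(j, G) = ¼ (Y(j, G) = -¼*1*(-1) = -¼*(-1) = ¼)
((0*(-4) + Y(-1, -2))*(-5*(5 + 0)))*41 = ((0*(-4) + ¼)*(-5*(5 + 0)))*41 = ((0 + ¼)*(-5*5))*41 = ((¼)*(-25))*41 = -25/4*41 = -1025/4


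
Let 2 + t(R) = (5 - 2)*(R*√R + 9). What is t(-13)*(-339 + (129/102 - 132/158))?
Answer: -22735025/2686 + 35466639*I*√13/2686 ≈ -8464.3 + 47609.0*I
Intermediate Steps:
t(R) = 25 + 3*R^(3/2) (t(R) = -2 + (5 - 2)*(R*√R + 9) = -2 + 3*(R^(3/2) + 9) = -2 + 3*(9 + R^(3/2)) = -2 + (27 + 3*R^(3/2)) = 25 + 3*R^(3/2))
t(-13)*(-339 + (129/102 - 132/158)) = (25 + 3*(-13)^(3/2))*(-339 + (129/102 - 132/158)) = (25 + 3*(-13*I*√13))*(-339 + (129*(1/102) - 132*1/158)) = (25 - 39*I*√13)*(-339 + (43/34 - 66/79)) = (25 - 39*I*√13)*(-339 + 1153/2686) = (25 - 39*I*√13)*(-909401/2686) = -22735025/2686 + 35466639*I*√13/2686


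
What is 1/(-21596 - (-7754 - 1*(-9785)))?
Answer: -1/23627 ≈ -4.2324e-5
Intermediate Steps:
1/(-21596 - (-7754 - 1*(-9785))) = 1/(-21596 - (-7754 + 9785)) = 1/(-21596 - 1*2031) = 1/(-21596 - 2031) = 1/(-23627) = -1/23627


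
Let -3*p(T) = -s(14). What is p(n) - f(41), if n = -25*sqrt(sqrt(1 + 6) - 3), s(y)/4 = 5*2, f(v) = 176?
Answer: -488/3 ≈ -162.67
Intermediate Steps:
s(y) = 40 (s(y) = 4*(5*2) = 4*10 = 40)
n = -25*sqrt(-3 + sqrt(7)) (n = -25*sqrt(sqrt(7) - 3) = -25*sqrt(-3 + sqrt(7)) ≈ -14.88*I)
p(T) = 40/3 (p(T) = -(-1)*40/3 = -1/3*(-40) = 40/3)
p(n) - f(41) = 40/3 - 1*176 = 40/3 - 176 = -488/3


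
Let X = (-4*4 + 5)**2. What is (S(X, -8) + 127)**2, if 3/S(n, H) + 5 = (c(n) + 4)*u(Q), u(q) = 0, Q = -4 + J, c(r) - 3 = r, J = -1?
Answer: 399424/25 ≈ 15977.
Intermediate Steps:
c(r) = 3 + r
Q = -5 (Q = -4 - 1 = -5)
X = 121 (X = (-16 + 5)**2 = (-11)**2 = 121)
S(n, H) = -3/5 (S(n, H) = 3/(-5 + ((3 + n) + 4)*0) = 3/(-5 + (7 + n)*0) = 3/(-5 + 0) = 3/(-5) = 3*(-1/5) = -3/5)
(S(X, -8) + 127)**2 = (-3/5 + 127)**2 = (632/5)**2 = 399424/25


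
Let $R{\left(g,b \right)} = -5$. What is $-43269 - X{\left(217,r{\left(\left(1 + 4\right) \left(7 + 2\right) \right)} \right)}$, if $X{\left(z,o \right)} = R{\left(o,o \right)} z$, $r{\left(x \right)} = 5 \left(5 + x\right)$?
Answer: $-42184$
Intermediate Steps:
$r{\left(x \right)} = 25 + 5 x$
$X{\left(z,o \right)} = - 5 z$
$-43269 - X{\left(217,r{\left(\left(1 + 4\right) \left(7 + 2\right) \right)} \right)} = -43269 - \left(-5\right) 217 = -43269 - -1085 = -43269 + 1085 = -42184$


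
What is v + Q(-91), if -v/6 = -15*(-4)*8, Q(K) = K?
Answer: -2971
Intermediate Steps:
v = -2880 (v = -6*(-15*(-4))*8 = -360*8 = -6*480 = -2880)
v + Q(-91) = -2880 - 91 = -2971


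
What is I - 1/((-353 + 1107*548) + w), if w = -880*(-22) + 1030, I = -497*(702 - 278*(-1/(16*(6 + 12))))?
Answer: -10509268400777/30080304 ≈ -3.4937e+5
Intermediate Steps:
I = -50309819/144 (I = -497*(702 - 278/((-16*18))) = -497*(702 - 278/(-288)) = -497*(702 - 278*(-1/288)) = -497*(702 + 139/144) = -497*101227/144 = -50309819/144 ≈ -3.4937e+5)
w = 20390 (w = 19360 + 1030 = 20390)
I - 1/((-353 + 1107*548) + w) = -50309819/144 - 1/((-353 + 1107*548) + 20390) = -50309819/144 - 1/((-353 + 606636) + 20390) = -50309819/144 - 1/(606283 + 20390) = -50309819/144 - 1/626673 = -10509268400777/30080304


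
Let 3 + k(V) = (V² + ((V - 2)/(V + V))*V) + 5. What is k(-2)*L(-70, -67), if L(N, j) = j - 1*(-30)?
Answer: -148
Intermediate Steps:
L(N, j) = 30 + j (L(N, j) = j + 30 = 30 + j)
k(V) = 1 + V² + V/2 (k(V) = -3 + ((V² + ((V - 2)/(V + V))*V) + 5) = -3 + ((V² + ((-2 + V)/((2*V)))*V) + 5) = -3 + ((V² + ((-2 + V)*(1/(2*V)))*V) + 5) = -3 + ((V² + ((-2 + V)/(2*V))*V) + 5) = -3 + ((V² + (-1 + V/2)) + 5) = -3 + ((-1 + V² + V/2) + 5) = -3 + (4 + V² + V/2) = 1 + V² + V/2)
k(-2)*L(-70, -67) = (1 + (-2)² + (½)*(-2))*(30 - 67) = (1 + 4 - 1)*(-37) = 4*(-37) = -148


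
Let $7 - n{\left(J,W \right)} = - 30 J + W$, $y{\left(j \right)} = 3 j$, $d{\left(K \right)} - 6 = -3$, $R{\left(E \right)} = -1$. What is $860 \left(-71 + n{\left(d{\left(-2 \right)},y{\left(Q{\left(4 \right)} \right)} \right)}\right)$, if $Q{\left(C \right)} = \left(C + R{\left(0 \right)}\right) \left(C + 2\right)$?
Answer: $-24080$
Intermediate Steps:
$d{\left(K \right)} = 3$ ($d{\left(K \right)} = 6 - 3 = 3$)
$Q{\left(C \right)} = \left(-1 + C\right) \left(2 + C\right)$ ($Q{\left(C \right)} = \left(C - 1\right) \left(C + 2\right) = \left(-1 + C\right) \left(2 + C\right)$)
$n{\left(J,W \right)} = 7 - W + 30 J$ ($n{\left(J,W \right)} = 7 - \left(- 30 J + W\right) = 7 - \left(W - 30 J\right) = 7 + \left(- W + 30 J\right) = 7 - W + 30 J$)
$860 \left(-71 + n{\left(d{\left(-2 \right)},y{\left(Q{\left(4 \right)} \right)} \right)}\right) = 860 \left(-71 + \left(7 - 3 \left(-2 + 4 + 4^{2}\right) + 30 \cdot 3\right)\right) = 860 \left(-71 + \left(7 - 3 \left(-2 + 4 + 16\right) + 90\right)\right) = 860 \left(-71 + \left(7 - 3 \cdot 18 + 90\right)\right) = 860 \left(-71 + \left(7 - 54 + 90\right)\right) = 860 \left(-71 + 43\right) = 860 \left(-28\right) = -24080$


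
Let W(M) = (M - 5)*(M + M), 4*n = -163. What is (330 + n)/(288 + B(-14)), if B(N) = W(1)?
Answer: 1157/1120 ≈ 1.0330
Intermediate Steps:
n = -163/4 (n = (¼)*(-163) = -163/4 ≈ -40.750)
W(M) = 2*M*(-5 + M) (W(M) = (-5 + M)*(2*M) = 2*M*(-5 + M))
B(N) = -8 (B(N) = 2*1*(-5 + 1) = 2*1*(-4) = -8)
(330 + n)/(288 + B(-14)) = (330 - 163/4)/(288 - 8) = (1157/4)/280 = (1157/4)*(1/280) = 1157/1120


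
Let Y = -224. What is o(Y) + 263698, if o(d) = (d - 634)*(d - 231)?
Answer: 654088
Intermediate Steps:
o(d) = (-634 + d)*(-231 + d)
o(Y) + 263698 = (146454 + (-224)**2 - 865*(-224)) + 263698 = (146454 + 50176 + 193760) + 263698 = 390390 + 263698 = 654088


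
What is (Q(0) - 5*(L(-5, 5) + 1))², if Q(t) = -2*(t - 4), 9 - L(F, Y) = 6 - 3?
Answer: 729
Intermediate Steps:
L(F, Y) = 6 (L(F, Y) = 9 - (6 - 3) = 9 - 1*3 = 9 - 3 = 6)
Q(t) = 8 - 2*t (Q(t) = -2*(-4 + t) = 8 - 2*t)
(Q(0) - 5*(L(-5, 5) + 1))² = ((8 - 2*0) - 5*(6 + 1))² = ((8 + 0) - 5*7)² = (8 - 35)² = (-27)² = 729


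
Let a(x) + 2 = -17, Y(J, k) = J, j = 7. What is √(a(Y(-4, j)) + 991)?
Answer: 18*√3 ≈ 31.177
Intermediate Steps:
a(x) = -19 (a(x) = -2 - 17 = -19)
√(a(Y(-4, j)) + 991) = √(-19 + 991) = √972 = 18*√3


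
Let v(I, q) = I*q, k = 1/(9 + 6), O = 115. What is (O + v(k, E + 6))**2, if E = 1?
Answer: 2999824/225 ≈ 13333.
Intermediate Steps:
k = 1/15 ≈ 0.066667
(O + v(k, E + 6))**2 = (115 + (1 + 6)/15)**2 = (115 + (1/15)*7)**2 = (115 + 7/15)**2 = (1732/15)**2 = 2999824/225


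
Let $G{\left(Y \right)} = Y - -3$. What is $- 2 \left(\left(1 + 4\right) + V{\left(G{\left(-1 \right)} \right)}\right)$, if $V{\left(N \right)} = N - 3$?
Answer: $-8$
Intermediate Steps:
$G{\left(Y \right)} = 3 + Y$ ($G{\left(Y \right)} = Y + 3 = 3 + Y$)
$V{\left(N \right)} = -3 + N$
$- 2 \left(\left(1 + 4\right) + V{\left(G{\left(-1 \right)} \right)}\right) = - 2 \left(\left(1 + 4\right) + \left(-3 + \left(3 - 1\right)\right)\right) = - 2 \left(5 + \left(-3 + 2\right)\right) = - 2 \left(5 - 1\right) = \left(-2\right) 4 = -8$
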